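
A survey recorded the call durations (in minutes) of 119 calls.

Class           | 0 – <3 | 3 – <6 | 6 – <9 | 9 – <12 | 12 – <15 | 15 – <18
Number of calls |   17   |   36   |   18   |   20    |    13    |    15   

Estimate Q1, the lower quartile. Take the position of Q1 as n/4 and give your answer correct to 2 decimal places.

Cumulative frequencies: 17, 53, 71, 91, 104, 119
n = 119; position = n/4 = 29.75.
This falls in the class 3 – <6: L = 3, F = 17, f = 36, h = 3.
Lower quartile ≈ 3 + ((29.75 − 17) / 36) × 3 = 4.0625

4.06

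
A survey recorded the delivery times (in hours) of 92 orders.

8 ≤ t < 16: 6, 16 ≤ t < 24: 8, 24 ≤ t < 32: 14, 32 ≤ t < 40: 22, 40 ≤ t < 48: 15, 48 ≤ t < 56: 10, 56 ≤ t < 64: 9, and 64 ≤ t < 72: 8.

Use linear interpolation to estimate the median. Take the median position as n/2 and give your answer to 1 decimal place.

38.5

Cumulative frequencies: 6, 14, 28, 50, 65, 75, 84, 92
n = 92; position = n/2 = 46.
This falls in the class 32 ≤ t < 40: L = 32, F = 28, f = 22, h = 8.
Median ≈ 32 + ((46 − 28) / 22) × 8 = 38.5455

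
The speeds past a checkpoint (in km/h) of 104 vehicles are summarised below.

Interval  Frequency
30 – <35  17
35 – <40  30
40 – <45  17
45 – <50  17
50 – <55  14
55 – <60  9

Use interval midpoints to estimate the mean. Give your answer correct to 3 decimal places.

42.885

Midpoints: 32.5, 37.5, 42.5, 47.5, 52.5, 57.5
Σfm = 17×32.5 + 30×37.5 + 17×42.5 + 17×47.5 + 14×52.5 + 9×57.5 = 4460
n = Σf = 104
Mean = 4460 / 104 = 42.8846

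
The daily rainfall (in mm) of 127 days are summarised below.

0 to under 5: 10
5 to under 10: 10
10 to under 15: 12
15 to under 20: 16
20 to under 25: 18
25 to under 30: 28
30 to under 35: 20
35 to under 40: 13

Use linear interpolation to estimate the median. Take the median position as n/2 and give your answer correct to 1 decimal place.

Cumulative frequencies: 10, 20, 32, 48, 66, 94, 114, 127
n = 127; position = n/2 = 63.5.
This falls in the class 20 to under 25: L = 20, F = 48, f = 18, h = 5.
Median ≈ 20 + ((63.5 − 48) / 18) × 5 = 24.3056

24.3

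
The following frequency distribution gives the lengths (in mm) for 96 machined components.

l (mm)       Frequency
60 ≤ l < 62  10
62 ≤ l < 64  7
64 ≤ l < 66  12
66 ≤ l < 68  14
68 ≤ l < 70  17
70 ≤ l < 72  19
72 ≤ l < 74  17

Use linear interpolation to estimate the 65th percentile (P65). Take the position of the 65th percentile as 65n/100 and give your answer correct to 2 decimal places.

Cumulative frequencies: 10, 17, 29, 43, 60, 79, 96
n = 96; position = 65n/100 = 62.4.
This falls in the class 70 ≤ l < 72: L = 70, F = 60, f = 19, h = 2.
65th percentile ≈ 70 + ((62.4 − 60) / 19) × 2 = 70.2526

70.25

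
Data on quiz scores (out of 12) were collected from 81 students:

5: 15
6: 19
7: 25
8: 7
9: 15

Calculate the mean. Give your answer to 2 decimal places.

6.85

Values: 5, 6, 7, 8, 9
Σfx = 15×5 + 19×6 + 25×7 + 7×8 + 15×9 = 555
n = Σf = 81
Mean = 555 / 81 = 6.8519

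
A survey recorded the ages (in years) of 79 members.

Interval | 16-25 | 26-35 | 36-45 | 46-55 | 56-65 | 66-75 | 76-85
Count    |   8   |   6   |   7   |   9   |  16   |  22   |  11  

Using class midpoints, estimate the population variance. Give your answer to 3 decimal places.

347.284

Midpoints: 20.5, 30.5, 40.5, 50.5, 60.5, 70.5, 80.5
n = 79, Σfm = 4489.5, mean = 56.8291
Σfm² = 282569.75
Σf(m − x̄)² = Σfm² − (Σfm)²/n = 282569.75 − 4489.5²/79 = 27435.4430
Population variance = 27435.4430 / 79 = 347.2841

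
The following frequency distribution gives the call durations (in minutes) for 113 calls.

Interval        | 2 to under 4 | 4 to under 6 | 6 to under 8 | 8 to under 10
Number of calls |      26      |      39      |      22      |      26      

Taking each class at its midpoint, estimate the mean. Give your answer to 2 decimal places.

5.85

Midpoints: 3, 5, 7, 9
Σfm = 26×3 + 39×5 + 22×7 + 26×9 = 661
n = Σf = 113
Mean = 661 / 113 = 5.8496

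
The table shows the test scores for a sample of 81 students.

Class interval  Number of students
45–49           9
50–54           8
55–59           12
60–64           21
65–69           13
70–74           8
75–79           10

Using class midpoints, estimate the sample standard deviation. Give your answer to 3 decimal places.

Midpoints: 47, 52, 57, 62, 67, 72, 77
n = 81, Σfm = 5042, mean = 62.2469
Σfm² = 320344
Σf(m − x̄)² = Σfm² − (Σfm)²/n = 320344 − 5042²/81 = 6495.0617
Sample variance = 6495.0617 / 80 = 81.1883
Standard deviation = √81.1883 = 9.0105

9.010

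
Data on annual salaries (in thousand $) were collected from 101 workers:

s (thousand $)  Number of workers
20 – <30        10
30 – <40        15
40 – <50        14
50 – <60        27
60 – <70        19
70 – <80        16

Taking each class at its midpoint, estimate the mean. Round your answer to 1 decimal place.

52.7

Midpoints: 25, 35, 45, 55, 65, 75
Σfm = 10×25 + 15×35 + 14×45 + 27×55 + 19×65 + 16×75 = 5325
n = Σf = 101
Mean = 5325 / 101 = 52.7228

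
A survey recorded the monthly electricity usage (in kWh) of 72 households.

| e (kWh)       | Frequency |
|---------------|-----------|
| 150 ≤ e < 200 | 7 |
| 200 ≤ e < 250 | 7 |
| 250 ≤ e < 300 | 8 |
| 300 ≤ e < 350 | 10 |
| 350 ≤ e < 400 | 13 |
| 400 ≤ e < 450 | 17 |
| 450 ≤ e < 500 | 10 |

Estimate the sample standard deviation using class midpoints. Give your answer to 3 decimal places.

94.561

Midpoints: 175, 225, 275, 325, 375, 425, 475
n = 72, Σfm = 25100, mean = 348.6111
Σfm² = 9385000
Σf(m − x̄)² = Σfm² − (Σfm)²/n = 9385000 − 25100²/72 = 634861.1111
Sample variance = 634861.1111 / 71 = 8941.7058
Standard deviation = √8941.7058 = 94.5606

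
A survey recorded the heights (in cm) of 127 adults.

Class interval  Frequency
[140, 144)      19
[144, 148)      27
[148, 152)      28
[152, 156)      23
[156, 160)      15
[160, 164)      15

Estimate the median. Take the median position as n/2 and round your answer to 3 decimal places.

Cumulative frequencies: 19, 46, 74, 97, 112, 127
n = 127; position = n/2 = 63.5.
This falls in the class [148, 152): L = 148, F = 46, f = 28, h = 4.
Median ≈ 148 + ((63.5 − 46) / 28) × 4 = 150.5000

150.500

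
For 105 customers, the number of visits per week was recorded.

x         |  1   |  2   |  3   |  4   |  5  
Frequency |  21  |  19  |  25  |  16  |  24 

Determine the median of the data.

Cumulative frequencies: 21, 40, 65, 81, 105
n = 105, so the median is the value in position (n+1)/2 = 53.
Position 53 falls at value 3.

3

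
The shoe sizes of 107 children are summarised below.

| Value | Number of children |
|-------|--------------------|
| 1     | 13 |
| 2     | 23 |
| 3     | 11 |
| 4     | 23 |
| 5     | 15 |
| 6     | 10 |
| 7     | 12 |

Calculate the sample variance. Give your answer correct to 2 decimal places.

Values: 1, 2, 3, 4, 5, 6, 7
n = 107, Σfx = 403, mean = 3.7664
Σfx² = 1895
Σf(x − x̄)² = Σfx² − (Σfx)²/n = 1895 − 403²/107 = 377.1589
Sample variance = 377.1589 / 106 = 3.5581

3.56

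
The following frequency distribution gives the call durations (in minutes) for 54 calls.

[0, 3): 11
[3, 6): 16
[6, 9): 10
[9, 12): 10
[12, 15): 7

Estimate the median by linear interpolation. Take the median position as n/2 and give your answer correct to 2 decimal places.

6.00

Cumulative frequencies: 11, 27, 37, 47, 54
n = 54; position = n/2 = 27.
This falls in the class [3, 6): L = 3, F = 11, f = 16, h = 3.
Median ≈ 3 + ((27 − 11) / 16) × 3 = 6.0000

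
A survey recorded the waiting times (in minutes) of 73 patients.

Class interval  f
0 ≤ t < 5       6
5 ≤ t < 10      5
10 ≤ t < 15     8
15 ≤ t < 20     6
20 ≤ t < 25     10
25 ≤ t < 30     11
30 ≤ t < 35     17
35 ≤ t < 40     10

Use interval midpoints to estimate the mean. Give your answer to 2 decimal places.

Midpoints: 2.5, 7.5, 12.5, 17.5, 22.5, 27.5, 32.5, 37.5
Σfm = 6×2.5 + 5×7.5 + 8×12.5 + 6×17.5 + 10×22.5 + 11×27.5 + 17×32.5 + 10×37.5 = 1712.5
n = Σf = 73
Mean = 1712.5 / 73 = 23.4589

23.46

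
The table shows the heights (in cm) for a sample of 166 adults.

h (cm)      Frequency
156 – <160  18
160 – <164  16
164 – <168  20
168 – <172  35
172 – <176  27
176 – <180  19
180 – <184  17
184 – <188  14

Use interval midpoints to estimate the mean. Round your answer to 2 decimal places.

Midpoints: 158, 162, 166, 170, 174, 178, 182, 186
Σfm = 18×158 + 16×162 + 20×166 + 35×170 + 27×174 + 19×178 + 17×182 + 14×186 = 28484
n = Σf = 166
Mean = 28484 / 166 = 171.5904

171.59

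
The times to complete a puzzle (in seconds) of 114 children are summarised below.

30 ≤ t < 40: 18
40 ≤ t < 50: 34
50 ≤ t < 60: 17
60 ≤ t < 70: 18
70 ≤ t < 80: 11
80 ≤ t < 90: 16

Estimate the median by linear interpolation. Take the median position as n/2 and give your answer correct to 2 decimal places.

52.94

Cumulative frequencies: 18, 52, 69, 87, 98, 114
n = 114; position = n/2 = 57.
This falls in the class 50 ≤ t < 60: L = 50, F = 52, f = 17, h = 10.
Median ≈ 50 + ((57 − 52) / 17) × 10 = 52.9412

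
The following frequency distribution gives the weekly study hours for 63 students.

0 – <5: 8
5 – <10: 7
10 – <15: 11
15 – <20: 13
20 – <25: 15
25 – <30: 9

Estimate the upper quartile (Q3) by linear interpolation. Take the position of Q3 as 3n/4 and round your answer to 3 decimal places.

Cumulative frequencies: 8, 15, 26, 39, 54, 63
n = 63; position = 3n/4 = 47.25.
This falls in the class 20 – <25: L = 20, F = 39, f = 15, h = 5.
Upper quartile ≈ 20 + ((47.25 − 39) / 15) × 5 = 22.7500

22.750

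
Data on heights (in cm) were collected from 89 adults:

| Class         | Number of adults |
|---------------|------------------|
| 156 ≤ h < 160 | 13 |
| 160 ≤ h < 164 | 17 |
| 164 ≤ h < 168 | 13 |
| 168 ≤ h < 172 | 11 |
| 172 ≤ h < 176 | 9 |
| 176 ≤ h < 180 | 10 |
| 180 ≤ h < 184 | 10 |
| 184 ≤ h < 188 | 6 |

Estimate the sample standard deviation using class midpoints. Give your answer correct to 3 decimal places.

Midpoints: 158, 162, 166, 170, 174, 178, 182, 186
n = 89, Σfm = 15118, mean = 169.8652
Σfm² = 2574948
Σf(m − x̄)² = Σfm² − (Σfm)²/n = 2574948 − 15118²/89 = 6926.3820
Sample variance = 6926.3820 / 88 = 78.7089
Standard deviation = √78.7089 = 8.8718

8.872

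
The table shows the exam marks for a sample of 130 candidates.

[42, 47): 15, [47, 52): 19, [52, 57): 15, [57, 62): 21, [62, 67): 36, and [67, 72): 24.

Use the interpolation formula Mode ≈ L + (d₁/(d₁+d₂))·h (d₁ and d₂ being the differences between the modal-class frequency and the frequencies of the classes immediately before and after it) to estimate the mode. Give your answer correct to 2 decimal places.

Modal class: [62, 67) (highest frequency 36).
d₁ = 36 − 21 = 15, d₂ = 36 − 24 = 12
Mode ≈ 62 + (15/(15+12)) × 5 = 62 + 2.7778 = 64.7778

64.78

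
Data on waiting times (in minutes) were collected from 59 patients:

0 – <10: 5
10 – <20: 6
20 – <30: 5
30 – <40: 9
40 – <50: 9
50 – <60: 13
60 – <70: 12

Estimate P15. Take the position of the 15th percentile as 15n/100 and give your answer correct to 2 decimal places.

16.42

Cumulative frequencies: 5, 11, 16, 25, 34, 47, 59
n = 59; position = 15n/100 = 8.85.
This falls in the class 10 – <20: L = 10, F = 5, f = 6, h = 10.
15th percentile ≈ 10 + ((8.85 − 5) / 6) × 10 = 16.4167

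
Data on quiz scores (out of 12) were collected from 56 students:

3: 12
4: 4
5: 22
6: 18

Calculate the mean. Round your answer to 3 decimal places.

Values: 3, 4, 5, 6
Σfx = 12×3 + 4×4 + 22×5 + 18×6 = 270
n = Σf = 56
Mean = 270 / 56 = 4.8214

4.821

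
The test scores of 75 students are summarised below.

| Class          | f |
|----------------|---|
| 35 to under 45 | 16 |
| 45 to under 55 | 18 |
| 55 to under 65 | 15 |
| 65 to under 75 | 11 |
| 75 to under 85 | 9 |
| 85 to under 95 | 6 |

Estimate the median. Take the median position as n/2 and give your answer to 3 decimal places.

57.333

Cumulative frequencies: 16, 34, 49, 60, 69, 75
n = 75; position = n/2 = 37.5.
This falls in the class 55 to under 65: L = 55, F = 34, f = 15, h = 10.
Median ≈ 55 + ((37.5 − 34) / 15) × 10 = 57.3333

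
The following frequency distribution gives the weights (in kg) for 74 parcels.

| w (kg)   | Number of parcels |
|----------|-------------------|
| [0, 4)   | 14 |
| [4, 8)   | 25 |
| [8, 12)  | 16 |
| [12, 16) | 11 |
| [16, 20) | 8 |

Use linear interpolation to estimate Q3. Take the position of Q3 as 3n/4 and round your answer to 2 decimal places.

Cumulative frequencies: 14, 39, 55, 66, 74
n = 74; position = 3n/4 = 55.5.
This falls in the class [12, 16): L = 12, F = 55, f = 11, h = 4.
Upper quartile ≈ 12 + ((55.5 − 55) / 11) × 4 = 12.1818

12.18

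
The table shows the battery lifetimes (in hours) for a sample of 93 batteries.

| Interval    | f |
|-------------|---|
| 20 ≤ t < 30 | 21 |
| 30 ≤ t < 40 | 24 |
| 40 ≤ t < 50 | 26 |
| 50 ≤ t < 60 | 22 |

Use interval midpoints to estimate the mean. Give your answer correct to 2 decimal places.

Midpoints: 25, 35, 45, 55
Σfm = 21×25 + 24×35 + 26×45 + 22×55 = 3745
n = Σf = 93
Mean = 3745 / 93 = 40.2688

40.27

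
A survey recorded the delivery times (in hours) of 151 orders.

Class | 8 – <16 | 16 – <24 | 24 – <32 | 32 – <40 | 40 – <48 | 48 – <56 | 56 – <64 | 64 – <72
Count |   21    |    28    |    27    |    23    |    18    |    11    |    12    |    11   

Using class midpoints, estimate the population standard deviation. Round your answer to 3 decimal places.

Midpoints: 12, 20, 28, 36, 44, 52, 60, 68
n = 151, Σfm = 5228, mean = 34.6225
Σfm² = 223856
Σf(m − x̄)² = Σfm² − (Σfm)²/n = 223856 − 5228²/151 = 42849.4834
Population variance = 42849.4834 / 151 = 283.7714
Standard deviation = √283.7714 = 16.8455

16.846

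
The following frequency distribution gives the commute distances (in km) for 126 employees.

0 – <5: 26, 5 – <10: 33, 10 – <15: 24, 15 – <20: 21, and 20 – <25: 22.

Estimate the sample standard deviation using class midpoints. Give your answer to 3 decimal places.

6.969

Midpoints: 2.5, 7.5, 12.5, 17.5, 22.5
n = 126, Σfm = 1475, mean = 11.7063
Σfm² = 23337.5
Σf(m − x̄)² = Σfm² − (Σfm)²/n = 23337.5 − 1475²/126 = 6070.6349
Sample variance = 6070.6349 / 125 = 48.5651
Standard deviation = √48.5651 = 6.9689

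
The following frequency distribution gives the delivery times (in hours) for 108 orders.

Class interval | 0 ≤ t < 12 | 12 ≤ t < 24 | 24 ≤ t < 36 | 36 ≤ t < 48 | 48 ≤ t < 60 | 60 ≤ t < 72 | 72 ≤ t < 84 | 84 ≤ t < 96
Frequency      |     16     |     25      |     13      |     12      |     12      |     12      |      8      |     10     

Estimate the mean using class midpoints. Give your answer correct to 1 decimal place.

40.8

Midpoints: 6, 18, 30, 42, 54, 66, 78, 90
Σfm = 16×6 + 25×18 + 13×30 + 12×42 + 12×54 + 12×66 + 8×78 + 10×90 = 4404
n = Σf = 108
Mean = 4404 / 108 = 40.7778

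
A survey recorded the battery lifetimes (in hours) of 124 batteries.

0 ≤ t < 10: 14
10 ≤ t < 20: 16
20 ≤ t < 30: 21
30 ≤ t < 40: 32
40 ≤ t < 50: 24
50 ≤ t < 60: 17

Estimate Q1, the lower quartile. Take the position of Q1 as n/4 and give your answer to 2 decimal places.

Cumulative frequencies: 14, 30, 51, 83, 107, 124
n = 124; position = n/4 = 31.
This falls in the class 20 ≤ t < 30: L = 20, F = 30, f = 21, h = 10.
Lower quartile ≈ 20 + ((31 − 30) / 21) × 10 = 20.4762

20.48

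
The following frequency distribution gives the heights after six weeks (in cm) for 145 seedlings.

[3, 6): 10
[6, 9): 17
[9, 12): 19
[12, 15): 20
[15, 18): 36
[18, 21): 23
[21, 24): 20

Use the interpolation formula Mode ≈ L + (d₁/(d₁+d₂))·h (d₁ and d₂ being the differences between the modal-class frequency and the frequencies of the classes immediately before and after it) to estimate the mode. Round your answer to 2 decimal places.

Modal class: [15, 18) (highest frequency 36).
d₁ = 36 − 20 = 16, d₂ = 36 − 23 = 13
Mode ≈ 15 + (16/(16+13)) × 3 = 15 + 1.6552 = 16.6552

16.66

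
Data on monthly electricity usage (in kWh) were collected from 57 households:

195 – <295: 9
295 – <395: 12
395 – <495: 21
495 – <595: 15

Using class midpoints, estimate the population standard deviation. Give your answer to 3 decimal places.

101.785

Midpoints: 245, 345, 445, 545
n = 57, Σfm = 23865, mean = 418.6842
Σfm² = 10582425
Σf(m − x̄)² = Σfm² − (Σfm)²/n = 10582425 − 23865²/57 = 590526.3158
Population variance = 590526.3158 / 57 = 10360.1108
Standard deviation = √10360.1108 = 101.7846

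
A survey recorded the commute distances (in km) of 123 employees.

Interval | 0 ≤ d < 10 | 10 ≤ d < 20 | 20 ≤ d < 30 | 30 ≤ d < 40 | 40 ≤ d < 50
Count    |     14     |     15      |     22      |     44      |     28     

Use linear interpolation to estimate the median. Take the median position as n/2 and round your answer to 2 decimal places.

Cumulative frequencies: 14, 29, 51, 95, 123
n = 123; position = n/2 = 61.5.
This falls in the class 30 ≤ d < 40: L = 30, F = 51, f = 44, h = 10.
Median ≈ 30 + ((61.5 − 51) / 44) × 10 = 32.3864

32.39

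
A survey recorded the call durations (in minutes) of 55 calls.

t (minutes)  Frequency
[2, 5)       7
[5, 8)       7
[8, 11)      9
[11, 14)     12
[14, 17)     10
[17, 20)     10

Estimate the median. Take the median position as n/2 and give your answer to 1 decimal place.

12.1

Cumulative frequencies: 7, 14, 23, 35, 45, 55
n = 55; position = n/2 = 27.5.
This falls in the class [11, 14): L = 11, F = 23, f = 12, h = 3.
Median ≈ 11 + ((27.5 − 23) / 12) × 3 = 12.1250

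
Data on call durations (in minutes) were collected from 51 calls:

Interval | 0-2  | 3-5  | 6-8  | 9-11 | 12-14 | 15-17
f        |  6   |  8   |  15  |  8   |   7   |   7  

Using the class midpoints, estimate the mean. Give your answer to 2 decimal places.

Midpoints: 1, 4, 7, 10, 13, 16
Σfm = 6×1 + 8×4 + 15×7 + 8×10 + 7×13 + 7×16 = 426
n = Σf = 51
Mean = 426 / 51 = 8.3529

8.35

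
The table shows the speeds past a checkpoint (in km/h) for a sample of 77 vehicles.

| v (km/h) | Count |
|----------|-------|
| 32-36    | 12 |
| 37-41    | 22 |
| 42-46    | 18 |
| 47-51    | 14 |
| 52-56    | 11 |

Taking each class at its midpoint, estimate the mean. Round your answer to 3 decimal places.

43.351

Midpoints: 34, 39, 44, 49, 54
Σfm = 12×34 + 22×39 + 18×44 + 14×49 + 11×54 = 3338
n = Σf = 77
Mean = 3338 / 77 = 43.3506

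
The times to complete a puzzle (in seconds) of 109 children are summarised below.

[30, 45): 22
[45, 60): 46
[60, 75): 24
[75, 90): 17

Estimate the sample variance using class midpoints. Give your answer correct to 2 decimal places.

Midpoints: 37.5, 52.5, 67.5, 82.5
n = 109, Σfm = 6262.5, mean = 57.4541
Σfm² = 382781.25
Σf(m − x̄)² = Σfm² − (Σfm)²/n = 382781.25 − 6262.5²/109 = 22974.7706
Sample variance = 22974.7706 / 108 = 212.7294

212.73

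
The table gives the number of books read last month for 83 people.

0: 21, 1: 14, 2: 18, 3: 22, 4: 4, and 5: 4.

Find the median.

Cumulative frequencies: 21, 35, 53, 75, 79, 83
n = 83, so the median is the value in position (n+1)/2 = 42.
Position 42 falls at value 2.

2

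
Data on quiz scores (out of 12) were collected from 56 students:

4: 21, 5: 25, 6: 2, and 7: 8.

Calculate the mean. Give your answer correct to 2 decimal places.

Values: 4, 5, 6, 7
Σfx = 21×4 + 25×5 + 2×6 + 8×7 = 277
n = Σf = 56
Mean = 277 / 56 = 4.9464

4.95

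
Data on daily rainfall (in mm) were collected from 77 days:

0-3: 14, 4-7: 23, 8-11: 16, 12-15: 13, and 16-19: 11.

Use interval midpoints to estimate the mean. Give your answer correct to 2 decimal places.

Midpoints: 1.5, 5.5, 9.5, 13.5, 17.5
Σfm = 14×1.5 + 23×5.5 + 16×9.5 + 13×13.5 + 11×17.5 = 667.5
n = Σf = 77
Mean = 667.5 / 77 = 8.6688

8.67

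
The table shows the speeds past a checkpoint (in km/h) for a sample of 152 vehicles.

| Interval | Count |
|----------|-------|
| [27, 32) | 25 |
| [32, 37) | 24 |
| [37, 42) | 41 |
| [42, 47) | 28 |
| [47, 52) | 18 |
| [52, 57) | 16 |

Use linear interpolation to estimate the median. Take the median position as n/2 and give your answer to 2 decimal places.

Cumulative frequencies: 25, 49, 90, 118, 136, 152
n = 152; position = n/2 = 76.
This falls in the class [37, 42): L = 37, F = 49, f = 41, h = 5.
Median ≈ 37 + ((76 − 49) / 41) × 5 = 40.2927

40.29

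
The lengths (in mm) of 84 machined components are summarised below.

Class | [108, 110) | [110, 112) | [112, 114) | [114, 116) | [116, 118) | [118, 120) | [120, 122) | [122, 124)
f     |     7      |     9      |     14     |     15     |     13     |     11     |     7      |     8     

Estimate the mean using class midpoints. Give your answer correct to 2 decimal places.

115.83

Midpoints: 109, 111, 113, 115, 117, 119, 121, 123
Σfm = 7×109 + 9×111 + 14×113 + 15×115 + 13×117 + 11×119 + 7×121 + 8×123 = 9730
n = Σf = 84
Mean = 9730 / 84 = 115.8333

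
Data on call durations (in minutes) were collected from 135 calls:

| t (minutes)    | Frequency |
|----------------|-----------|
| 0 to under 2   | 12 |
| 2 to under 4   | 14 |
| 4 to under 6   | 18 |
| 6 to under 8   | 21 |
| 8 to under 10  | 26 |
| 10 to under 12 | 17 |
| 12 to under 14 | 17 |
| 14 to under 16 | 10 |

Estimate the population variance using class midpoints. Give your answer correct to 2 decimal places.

Midpoints: 1, 3, 5, 7, 9, 11, 13, 15
n = 135, Σfm = 1083, mean = 8.0222
Σfm² = 10903
Σf(m − x̄)² = Σfm² − (Σfm)²/n = 10903 − 1083²/135 = 2214.9333
Population variance = 2214.9333 / 135 = 16.4069

16.41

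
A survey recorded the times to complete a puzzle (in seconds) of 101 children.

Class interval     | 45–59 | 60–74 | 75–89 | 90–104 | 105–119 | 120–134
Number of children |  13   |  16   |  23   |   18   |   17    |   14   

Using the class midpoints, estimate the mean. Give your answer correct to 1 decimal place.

Midpoints: 52, 67, 82, 97, 112, 127
Σfm = 13×52 + 16×67 + 23×82 + 18×97 + 17×112 + 14×127 = 9062
n = Σf = 101
Mean = 9062 / 101 = 89.7228

89.7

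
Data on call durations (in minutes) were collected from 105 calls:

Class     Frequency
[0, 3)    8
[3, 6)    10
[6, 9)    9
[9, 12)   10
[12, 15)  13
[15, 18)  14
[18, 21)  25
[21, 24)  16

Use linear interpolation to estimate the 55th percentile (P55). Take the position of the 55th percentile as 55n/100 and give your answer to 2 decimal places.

16.66

Cumulative frequencies: 8, 18, 27, 37, 50, 64, 89, 105
n = 105; position = 55n/100 = 57.75.
This falls in the class [15, 18): L = 15, F = 50, f = 14, h = 3.
55th percentile ≈ 15 + ((57.75 − 50) / 14) × 3 = 16.6607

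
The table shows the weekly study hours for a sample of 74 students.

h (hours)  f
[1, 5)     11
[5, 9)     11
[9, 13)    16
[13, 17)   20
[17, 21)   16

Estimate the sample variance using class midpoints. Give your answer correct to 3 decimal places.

29.397

Midpoints: 3, 7, 11, 15, 19
n = 74, Σfm = 890, mean = 12.0270
Σfm² = 12850
Σf(m − x̄)² = Σfm² − (Σfm)²/n = 12850 − 890²/74 = 2145.9459
Sample variance = 2145.9459 / 73 = 29.3965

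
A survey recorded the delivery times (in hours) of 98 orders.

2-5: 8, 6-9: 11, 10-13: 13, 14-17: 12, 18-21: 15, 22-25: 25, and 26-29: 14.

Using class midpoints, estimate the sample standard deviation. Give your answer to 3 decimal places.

Midpoints: 3.5, 7.5, 11.5, 15.5, 19.5, 23.5, 27.5
n = 98, Σfm = 1711, mean = 17.4592
Σfm² = 35416.5
Σf(m − x̄)² = Σfm² − (Σfm)²/n = 35416.5 − 1711²/98 = 5543.8367
Sample variance = 5543.8367 / 97 = 57.1530
Standard deviation = √57.1530 = 7.5600

7.560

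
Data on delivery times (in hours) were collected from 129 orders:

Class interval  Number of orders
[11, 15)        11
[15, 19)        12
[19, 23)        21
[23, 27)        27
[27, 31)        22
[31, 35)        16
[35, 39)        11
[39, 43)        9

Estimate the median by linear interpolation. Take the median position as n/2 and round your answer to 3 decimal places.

Cumulative frequencies: 11, 23, 44, 71, 93, 109, 120, 129
n = 129; position = n/2 = 64.5.
This falls in the class [23, 27): L = 23, F = 44, f = 27, h = 4.
Median ≈ 23 + ((64.5 − 44) / 27) × 4 = 26.0370

26.037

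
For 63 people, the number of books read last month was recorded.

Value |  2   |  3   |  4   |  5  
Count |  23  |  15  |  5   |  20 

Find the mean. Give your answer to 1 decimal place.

Values: 2, 3, 4, 5
Σfx = 23×2 + 15×3 + 5×4 + 20×5 = 211
n = Σf = 63
Mean = 211 / 63 = 3.3492

3.3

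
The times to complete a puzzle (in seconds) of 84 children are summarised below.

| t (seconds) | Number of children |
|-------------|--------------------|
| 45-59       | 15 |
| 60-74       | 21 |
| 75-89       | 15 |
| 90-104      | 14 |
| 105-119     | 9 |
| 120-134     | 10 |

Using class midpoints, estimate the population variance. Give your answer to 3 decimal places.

Midpoints: 52, 67, 82, 97, 112, 127
n = 84, Σfm = 7053, mean = 83.9643
Σfm² = 641601
Σf(m − x̄)² = Σfm² − (Σfm)²/n = 641601 − 7053²/84 = 49400.8929
Population variance = 49400.8929 / 84 = 588.1059

588.106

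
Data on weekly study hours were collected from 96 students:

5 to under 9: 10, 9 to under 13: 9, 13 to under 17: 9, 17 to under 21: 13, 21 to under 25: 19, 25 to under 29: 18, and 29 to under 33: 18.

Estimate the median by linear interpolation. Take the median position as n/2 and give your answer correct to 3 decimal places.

Cumulative frequencies: 10, 19, 28, 41, 60, 78, 96
n = 96; position = n/2 = 48.
This falls in the class 21 to under 25: L = 21, F = 41, f = 19, h = 4.
Median ≈ 21 + ((48 − 41) / 19) × 4 = 22.4737

22.474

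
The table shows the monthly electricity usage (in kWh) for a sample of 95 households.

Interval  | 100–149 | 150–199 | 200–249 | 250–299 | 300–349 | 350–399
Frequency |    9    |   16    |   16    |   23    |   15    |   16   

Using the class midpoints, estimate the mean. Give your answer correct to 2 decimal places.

259.76

Midpoints: 124.5, 174.5, 224.5, 274.5, 324.5, 374.5
Σfm = 9×124.5 + 16×174.5 + 16×224.5 + 23×274.5 + 15×324.5 + 16×374.5 = 24677.5
n = Σf = 95
Mean = 24677.5 / 95 = 259.7632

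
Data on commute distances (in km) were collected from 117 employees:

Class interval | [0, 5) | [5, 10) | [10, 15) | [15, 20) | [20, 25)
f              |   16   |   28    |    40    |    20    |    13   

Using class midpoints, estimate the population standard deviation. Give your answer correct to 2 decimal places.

5.89

Midpoints: 2.5, 7.5, 12.5, 17.5, 22.5
n = 117, Σfm = 1392.5, mean = 11.9017
Σfm² = 20631.25
Σf(m − x̄)² = Σfm² − (Σfm)²/n = 20631.25 − 1392.5²/117 = 4058.1197
Population variance = 4058.1197 / 117 = 34.6848
Standard deviation = √34.6848 = 5.8894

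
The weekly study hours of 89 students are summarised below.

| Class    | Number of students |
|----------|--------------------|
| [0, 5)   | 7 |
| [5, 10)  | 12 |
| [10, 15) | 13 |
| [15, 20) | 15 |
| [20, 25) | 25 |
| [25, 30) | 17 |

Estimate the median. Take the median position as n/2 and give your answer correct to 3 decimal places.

Cumulative frequencies: 7, 19, 32, 47, 72, 89
n = 89; position = n/2 = 44.5.
This falls in the class [15, 20): L = 15, F = 32, f = 15, h = 5.
Median ≈ 15 + ((44.5 − 32) / 15) × 5 = 19.1667

19.167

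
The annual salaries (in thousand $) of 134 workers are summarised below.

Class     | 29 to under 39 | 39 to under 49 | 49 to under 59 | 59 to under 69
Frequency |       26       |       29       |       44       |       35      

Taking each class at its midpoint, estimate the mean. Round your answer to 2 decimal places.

Midpoints: 34, 44, 54, 64
Σfm = 26×34 + 29×44 + 44×54 + 35×64 = 6776
n = Σf = 134
Mean = 6776 / 134 = 50.5672

50.57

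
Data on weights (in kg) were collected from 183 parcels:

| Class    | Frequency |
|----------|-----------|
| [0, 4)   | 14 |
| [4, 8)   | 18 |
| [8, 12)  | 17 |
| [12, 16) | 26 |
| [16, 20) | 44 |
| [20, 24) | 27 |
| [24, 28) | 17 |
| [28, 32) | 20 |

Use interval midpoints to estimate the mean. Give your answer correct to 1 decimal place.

Midpoints: 2, 6, 10, 14, 18, 22, 26, 30
Σfm = 14×2 + 18×6 + 17×10 + 26×14 + 44×18 + 27×22 + 17×26 + 20×30 = 3098
n = Σf = 183
Mean = 3098 / 183 = 16.9290

16.9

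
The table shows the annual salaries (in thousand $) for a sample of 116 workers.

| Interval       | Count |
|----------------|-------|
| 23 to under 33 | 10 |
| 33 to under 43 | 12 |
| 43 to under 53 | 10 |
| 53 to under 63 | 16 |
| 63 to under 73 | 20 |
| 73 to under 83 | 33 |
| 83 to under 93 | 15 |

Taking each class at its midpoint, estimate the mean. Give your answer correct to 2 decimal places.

Midpoints: 28, 38, 48, 58, 68, 78, 88
Σfm = 10×28 + 12×38 + 10×48 + 16×58 + 20×68 + 33×78 + 15×88 = 7398
n = Σf = 116
Mean = 7398 / 116 = 63.7759

63.78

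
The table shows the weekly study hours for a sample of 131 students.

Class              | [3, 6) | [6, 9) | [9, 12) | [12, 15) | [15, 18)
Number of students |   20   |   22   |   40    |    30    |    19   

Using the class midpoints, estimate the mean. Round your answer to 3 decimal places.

10.637

Midpoints: 4.5, 7.5, 10.5, 13.5, 16.5
Σfm = 20×4.5 + 22×7.5 + 40×10.5 + 30×13.5 + 19×16.5 = 1393.5
n = Σf = 131
Mean = 1393.5 / 131 = 10.6374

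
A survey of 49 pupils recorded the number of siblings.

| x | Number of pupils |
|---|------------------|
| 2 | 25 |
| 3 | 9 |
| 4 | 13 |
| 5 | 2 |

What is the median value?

2

Cumulative frequencies: 25, 34, 47, 49
n = 49, so the median is the value in position (n+1)/2 = 25.
Position 25 falls at value 2.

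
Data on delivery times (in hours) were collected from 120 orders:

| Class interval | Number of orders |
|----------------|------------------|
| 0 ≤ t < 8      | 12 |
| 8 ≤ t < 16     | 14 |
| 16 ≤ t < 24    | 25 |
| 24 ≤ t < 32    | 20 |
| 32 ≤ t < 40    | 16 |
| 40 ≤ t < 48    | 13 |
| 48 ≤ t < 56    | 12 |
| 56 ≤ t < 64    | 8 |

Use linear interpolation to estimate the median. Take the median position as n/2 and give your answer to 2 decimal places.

Cumulative frequencies: 12, 26, 51, 71, 87, 100, 112, 120
n = 120; position = n/2 = 60.
This falls in the class 24 ≤ t < 32: L = 24, F = 51, f = 20, h = 8.
Median ≈ 24 + ((60 − 51) / 20) × 8 = 27.6000

27.60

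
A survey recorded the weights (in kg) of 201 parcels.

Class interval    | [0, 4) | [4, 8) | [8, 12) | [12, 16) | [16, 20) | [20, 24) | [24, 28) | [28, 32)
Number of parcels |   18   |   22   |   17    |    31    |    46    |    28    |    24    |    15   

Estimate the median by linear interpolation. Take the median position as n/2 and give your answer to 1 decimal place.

17.1

Cumulative frequencies: 18, 40, 57, 88, 134, 162, 186, 201
n = 201; position = n/2 = 100.5.
This falls in the class [16, 20): L = 16, F = 88, f = 46, h = 4.
Median ≈ 16 + ((100.5 − 88) / 46) × 4 = 17.0870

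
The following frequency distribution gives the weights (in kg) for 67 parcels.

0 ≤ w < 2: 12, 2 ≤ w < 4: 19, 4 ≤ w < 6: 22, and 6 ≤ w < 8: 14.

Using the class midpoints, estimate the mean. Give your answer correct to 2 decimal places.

4.13

Midpoints: 1, 3, 5, 7
Σfm = 12×1 + 19×3 + 22×5 + 14×7 = 277
n = Σf = 67
Mean = 277 / 67 = 4.1343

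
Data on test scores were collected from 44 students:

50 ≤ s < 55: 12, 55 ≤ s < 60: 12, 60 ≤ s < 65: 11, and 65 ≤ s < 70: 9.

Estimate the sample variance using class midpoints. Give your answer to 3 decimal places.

30.484

Midpoints: 52.5, 57.5, 62.5, 67.5
n = 44, Σfm = 2615, mean = 59.4318
Σfm² = 156725
Σf(m − x̄)² = Σfm² − (Σfm)²/n = 156725 − 2615²/44 = 1310.7955
Sample variance = 1310.7955 / 43 = 30.4836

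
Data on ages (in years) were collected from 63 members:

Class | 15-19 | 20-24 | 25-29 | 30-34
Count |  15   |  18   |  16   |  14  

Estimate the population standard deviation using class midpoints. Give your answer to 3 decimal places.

5.406

Midpoints: 17, 22, 27, 32
n = 63, Σfm = 1531, mean = 24.3016
Σfm² = 39047
Σf(m − x̄)² = Σfm² − (Σfm)²/n = 39047 − 1531²/63 = 1841.2698
Population variance = 1841.2698 / 63 = 29.2265
Standard deviation = √29.2265 = 5.4062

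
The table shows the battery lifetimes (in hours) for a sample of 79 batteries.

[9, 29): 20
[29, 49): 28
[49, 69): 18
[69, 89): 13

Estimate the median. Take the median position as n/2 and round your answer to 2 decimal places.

Cumulative frequencies: 20, 48, 66, 79
n = 79; position = n/2 = 39.5.
This falls in the class [29, 49): L = 29, F = 20, f = 28, h = 20.
Median ≈ 29 + ((39.5 − 20) / 28) × 20 = 42.9286

42.93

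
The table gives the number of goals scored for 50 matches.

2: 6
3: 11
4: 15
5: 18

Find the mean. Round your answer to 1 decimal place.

Values: 2, 3, 4, 5
Σfx = 6×2 + 11×3 + 15×4 + 18×5 = 195
n = Σf = 50
Mean = 195 / 50 = 3.9000

3.9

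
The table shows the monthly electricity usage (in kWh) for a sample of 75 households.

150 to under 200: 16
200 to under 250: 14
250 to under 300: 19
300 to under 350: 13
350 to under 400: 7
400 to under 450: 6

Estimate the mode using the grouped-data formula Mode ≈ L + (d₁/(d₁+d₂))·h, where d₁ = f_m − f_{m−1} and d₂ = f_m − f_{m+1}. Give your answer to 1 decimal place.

272.7

Modal class: 250 to under 300 (highest frequency 19).
d₁ = 19 − 14 = 5, d₂ = 19 − 13 = 6
Mode ≈ 250 + (5/(5+6)) × 50 = 250 + 22.7273 = 272.7273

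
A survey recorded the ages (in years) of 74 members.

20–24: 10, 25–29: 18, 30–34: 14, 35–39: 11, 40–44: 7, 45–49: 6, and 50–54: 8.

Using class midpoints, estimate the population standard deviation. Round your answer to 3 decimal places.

Midpoints: 22, 27, 32, 37, 42, 47, 52
n = 74, Σfm = 2553, mean = 34.5000
Σfm² = 94591
Σf(m − x̄)² = Σfm² − (Σfm)²/n = 94591 − 2553²/74 = 6512.5000
Population variance = 6512.5000 / 74 = 88.0068
Standard deviation = √88.0068 = 9.3812

9.381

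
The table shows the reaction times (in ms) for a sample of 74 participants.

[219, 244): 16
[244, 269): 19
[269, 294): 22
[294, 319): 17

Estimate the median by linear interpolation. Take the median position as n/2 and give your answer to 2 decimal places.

Cumulative frequencies: 16, 35, 57, 74
n = 74; position = n/2 = 37.
This falls in the class [269, 294): L = 269, F = 35, f = 22, h = 25.
Median ≈ 269 + ((37 − 35) / 22) × 25 = 271.2727

271.27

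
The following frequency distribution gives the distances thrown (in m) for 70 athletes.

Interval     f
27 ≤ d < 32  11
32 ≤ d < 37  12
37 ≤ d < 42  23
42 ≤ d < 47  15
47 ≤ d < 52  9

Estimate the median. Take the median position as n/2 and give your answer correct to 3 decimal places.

Cumulative frequencies: 11, 23, 46, 61, 70
n = 70; position = n/2 = 35.
This falls in the class 37 ≤ d < 42: L = 37, F = 23, f = 23, h = 5.
Median ≈ 37 + ((35 − 23) / 23) × 5 = 39.6087

39.609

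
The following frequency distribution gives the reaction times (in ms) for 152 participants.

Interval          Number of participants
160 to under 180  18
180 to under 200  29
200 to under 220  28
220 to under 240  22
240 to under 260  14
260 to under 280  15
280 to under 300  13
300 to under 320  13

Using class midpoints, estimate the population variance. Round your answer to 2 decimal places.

1854.83

Midpoints: 170, 190, 210, 230, 250, 270, 290, 310
n = 152, Σfm = 34860, mean = 229.3421
Σfm² = 8276800
Σf(m − x̄)² = Σfm² − (Σfm)²/n = 8276800 − 34860²/152 = 281934.2105
Population variance = 281934.2105 / 152 = 1854.8303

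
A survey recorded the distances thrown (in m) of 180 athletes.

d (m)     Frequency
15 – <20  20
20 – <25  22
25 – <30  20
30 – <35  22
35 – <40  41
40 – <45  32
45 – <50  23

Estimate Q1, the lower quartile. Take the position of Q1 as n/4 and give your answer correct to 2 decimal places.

Cumulative frequencies: 20, 42, 62, 84, 125, 157, 180
n = 180; position = n/4 = 45.
This falls in the class 25 – <30: L = 25, F = 42, f = 20, h = 5.
Lower quartile ≈ 25 + ((45 − 42) / 20) × 5 = 25.7500

25.75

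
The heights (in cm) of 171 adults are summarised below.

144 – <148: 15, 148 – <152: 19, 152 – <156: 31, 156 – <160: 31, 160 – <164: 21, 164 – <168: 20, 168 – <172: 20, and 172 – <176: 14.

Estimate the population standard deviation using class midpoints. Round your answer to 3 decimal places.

Midpoints: 146, 150, 154, 158, 162, 166, 170, 174
n = 171, Σfm = 27270, mean = 159.4737
Σfm² = 4360428
Σf(m − x̄)² = Σfm² − (Σfm)²/n = 4360428 − 27270²/171 = 11580.6316
Population variance = 11580.6316 / 171 = 67.7230
Standard deviation = √67.7230 = 8.2294

8.229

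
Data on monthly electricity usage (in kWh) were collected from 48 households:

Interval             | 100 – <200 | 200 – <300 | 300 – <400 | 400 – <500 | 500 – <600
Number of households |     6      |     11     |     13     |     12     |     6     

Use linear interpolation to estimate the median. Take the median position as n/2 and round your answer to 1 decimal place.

Cumulative frequencies: 6, 17, 30, 42, 48
n = 48; position = n/2 = 24.
This falls in the class 300 – <400: L = 300, F = 17, f = 13, h = 100.
Median ≈ 300 + ((24 − 17) / 13) × 100 = 353.8462

353.8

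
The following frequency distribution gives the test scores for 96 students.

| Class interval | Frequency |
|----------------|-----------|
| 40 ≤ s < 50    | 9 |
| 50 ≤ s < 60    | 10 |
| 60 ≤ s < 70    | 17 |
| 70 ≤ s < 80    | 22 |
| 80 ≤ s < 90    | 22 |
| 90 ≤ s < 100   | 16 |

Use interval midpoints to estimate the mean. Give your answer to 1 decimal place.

Midpoints: 45, 55, 65, 75, 85, 95
Σfm = 9×45 + 10×55 + 17×65 + 22×75 + 22×85 + 16×95 = 7100
n = Σf = 96
Mean = 7100 / 96 = 73.9583

74.0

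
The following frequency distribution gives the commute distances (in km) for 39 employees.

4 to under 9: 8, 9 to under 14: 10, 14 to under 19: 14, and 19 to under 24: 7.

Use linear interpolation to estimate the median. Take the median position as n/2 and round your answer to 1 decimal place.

14.5

Cumulative frequencies: 8, 18, 32, 39
n = 39; position = n/2 = 19.5.
This falls in the class 14 to under 19: L = 14, F = 18, f = 14, h = 5.
Median ≈ 14 + ((19.5 − 18) / 14) × 5 = 14.5357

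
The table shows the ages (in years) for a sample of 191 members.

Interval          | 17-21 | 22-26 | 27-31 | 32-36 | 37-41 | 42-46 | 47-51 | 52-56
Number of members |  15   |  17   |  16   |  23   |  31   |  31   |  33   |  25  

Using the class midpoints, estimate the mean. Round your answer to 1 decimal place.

Midpoints: 19, 24, 29, 34, 39, 44, 49, 54
Σfm = 15×19 + 17×24 + 16×29 + 23×34 + 31×39 + 31×44 + 33×49 + 25×54 = 7479
n = Σf = 191
Mean = 7479 / 191 = 39.1571

39.2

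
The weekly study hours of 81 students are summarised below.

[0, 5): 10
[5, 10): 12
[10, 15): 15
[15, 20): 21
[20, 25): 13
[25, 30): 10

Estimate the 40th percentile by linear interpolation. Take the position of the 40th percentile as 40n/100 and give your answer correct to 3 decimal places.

13.467

Cumulative frequencies: 10, 22, 37, 58, 71, 81
n = 81; position = 40n/100 = 32.4.
This falls in the class [10, 15): L = 10, F = 22, f = 15, h = 5.
40th percentile ≈ 10 + ((32.4 − 22) / 15) × 5 = 13.4667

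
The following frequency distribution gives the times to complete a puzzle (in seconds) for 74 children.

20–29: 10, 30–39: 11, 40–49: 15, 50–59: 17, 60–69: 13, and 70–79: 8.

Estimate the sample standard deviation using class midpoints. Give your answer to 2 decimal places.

Midpoints: 24.5, 34.5, 44.5, 54.5, 64.5, 74.5
n = 74, Σfm = 3653, mean = 49.3649
Σfm² = 197778.5
Σf(m − x̄)² = Σfm² − (Σfm)²/n = 197778.5 − 3653²/74 = 17448.6486
Sample variance = 17448.6486 / 73 = 239.0226
Standard deviation = √239.0226 = 15.4604

15.46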